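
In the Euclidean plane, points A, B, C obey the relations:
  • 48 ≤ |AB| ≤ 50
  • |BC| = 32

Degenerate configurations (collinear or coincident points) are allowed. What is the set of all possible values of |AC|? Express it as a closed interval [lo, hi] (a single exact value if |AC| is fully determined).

|AC| ∈ [16, 82]  (≈ [16.0000, 82.0000])

|AB| ∈ [48, 50]
|BC| ∈ {32}
|AC| ∈ [16, 82]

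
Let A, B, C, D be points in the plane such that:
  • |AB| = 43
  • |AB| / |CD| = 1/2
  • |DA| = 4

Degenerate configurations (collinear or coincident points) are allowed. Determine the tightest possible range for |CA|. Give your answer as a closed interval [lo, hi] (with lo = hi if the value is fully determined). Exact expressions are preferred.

|AB| ∈ {43}
|AD| ∈ {4}
|CD| ∈ {86}
|BD| ∈ [39, 47]
|AC| ∈ [82, 90]
|BC| ∈ [39, 133]

|CA| ∈ [82, 90]  (≈ [82.0000, 90.0000])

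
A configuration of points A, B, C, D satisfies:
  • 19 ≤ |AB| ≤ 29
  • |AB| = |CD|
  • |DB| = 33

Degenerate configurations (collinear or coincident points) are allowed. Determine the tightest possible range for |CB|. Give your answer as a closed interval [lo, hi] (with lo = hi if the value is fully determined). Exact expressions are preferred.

|CB| ∈ [4, 62]  (≈ [4.0000, 62.0000])

|AB| ∈ [19, 29]
|BD| ∈ {33}
|CD| ∈ [19, 29]
|AD| ∈ [4, 62]
|BC| ∈ [4, 62]
|AC| ∈ [0, 91]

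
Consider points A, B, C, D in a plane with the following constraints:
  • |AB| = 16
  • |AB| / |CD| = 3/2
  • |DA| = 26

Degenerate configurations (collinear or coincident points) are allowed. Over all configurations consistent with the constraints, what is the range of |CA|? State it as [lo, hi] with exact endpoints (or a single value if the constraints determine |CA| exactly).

|AB| ∈ {16}
|AD| ∈ {26}
|CD| ∈ {32/3}
|BD| ∈ [10, 42]
|AC| ∈ [46/3, 110/3]
|BC| ∈ [0, 158/3]

|CA| ∈ [46/3, 110/3]  (≈ [15.3333, 36.6667])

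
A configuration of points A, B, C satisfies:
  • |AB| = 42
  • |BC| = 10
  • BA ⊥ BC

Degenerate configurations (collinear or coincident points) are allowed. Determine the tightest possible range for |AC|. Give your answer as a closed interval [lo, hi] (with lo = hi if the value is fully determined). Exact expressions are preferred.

|AB| ∈ {42}
|BC| ∈ {10}
|AC| ∈ {2·√(466)}

|AC| = 2·√(466)  (≈ 43.1741)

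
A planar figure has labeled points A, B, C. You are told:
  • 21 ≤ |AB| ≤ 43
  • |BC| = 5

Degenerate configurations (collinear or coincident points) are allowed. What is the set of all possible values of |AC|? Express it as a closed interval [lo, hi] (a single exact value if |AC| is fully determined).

|AB| ∈ [21, 43]
|BC| ∈ {5}
|AC| ∈ [16, 48]

|AC| ∈ [16, 48]  (≈ [16.0000, 48.0000])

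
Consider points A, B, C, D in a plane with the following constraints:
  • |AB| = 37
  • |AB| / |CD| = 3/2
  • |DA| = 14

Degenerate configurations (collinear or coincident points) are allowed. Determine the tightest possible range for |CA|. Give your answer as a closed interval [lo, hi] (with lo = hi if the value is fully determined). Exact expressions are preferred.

|CA| ∈ [32/3, 116/3]  (≈ [10.6667, 38.6667])

|AB| ∈ {37}
|AD| ∈ {14}
|CD| ∈ {74/3}
|BD| ∈ [23, 51]
|AC| ∈ [32/3, 116/3]
|BC| ∈ [0, 227/3]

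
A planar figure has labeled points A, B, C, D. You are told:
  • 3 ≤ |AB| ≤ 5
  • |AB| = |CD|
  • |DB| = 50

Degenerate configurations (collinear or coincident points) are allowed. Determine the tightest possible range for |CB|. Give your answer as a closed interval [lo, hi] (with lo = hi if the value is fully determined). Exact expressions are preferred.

|CB| ∈ [45, 55]  (≈ [45.0000, 55.0000])

|AB| ∈ [3, 5]
|BD| ∈ {50}
|CD| ∈ [3, 5]
|AD| ∈ [45, 55]
|BC| ∈ [45, 55]
|AC| ∈ [40, 60]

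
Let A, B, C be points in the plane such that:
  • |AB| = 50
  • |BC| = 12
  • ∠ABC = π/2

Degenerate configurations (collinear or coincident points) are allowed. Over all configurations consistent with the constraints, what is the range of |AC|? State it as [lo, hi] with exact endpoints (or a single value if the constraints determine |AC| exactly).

|AB| ∈ {50}
|BC| ∈ {12}
|AC| ∈ {2·√(661)}

|AC| = 2·√(661)  (≈ 51.4198)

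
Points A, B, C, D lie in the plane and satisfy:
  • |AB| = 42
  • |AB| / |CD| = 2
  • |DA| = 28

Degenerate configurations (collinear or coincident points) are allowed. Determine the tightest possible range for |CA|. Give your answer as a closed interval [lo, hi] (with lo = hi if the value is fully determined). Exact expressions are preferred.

|CA| ∈ [7, 49]  (≈ [7.0000, 49.0000])

|AB| ∈ {42}
|AD| ∈ {28}
|CD| ∈ {21}
|BD| ∈ [14, 70]
|AC| ∈ [7, 49]
|BC| ∈ [0, 91]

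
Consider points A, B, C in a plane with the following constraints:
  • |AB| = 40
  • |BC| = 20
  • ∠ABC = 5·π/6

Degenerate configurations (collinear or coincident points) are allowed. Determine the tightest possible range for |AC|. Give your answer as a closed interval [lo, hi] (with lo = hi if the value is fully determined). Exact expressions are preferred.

|AC| = 20·√(2·√(3) + 5)  (≈ 58.1863)

|AB| ∈ {40}
|BC| ∈ {20}
|AC| ∈ {20·√(2·√(3) + 5)}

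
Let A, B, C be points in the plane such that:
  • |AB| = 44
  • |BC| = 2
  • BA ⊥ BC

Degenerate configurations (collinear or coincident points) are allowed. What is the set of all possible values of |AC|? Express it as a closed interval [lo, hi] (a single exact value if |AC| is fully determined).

|AC| = 2·√(485)  (≈ 44.0454)

|AB| ∈ {44}
|BC| ∈ {2}
|AC| ∈ {2·√(485)}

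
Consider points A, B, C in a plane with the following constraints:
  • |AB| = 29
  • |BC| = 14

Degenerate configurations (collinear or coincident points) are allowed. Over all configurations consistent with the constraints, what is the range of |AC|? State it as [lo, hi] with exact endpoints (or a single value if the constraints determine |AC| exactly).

|AC| ∈ [15, 43]  (≈ [15.0000, 43.0000])

|AB| ∈ {29}
|BC| ∈ {14}
|AC| ∈ [15, 43]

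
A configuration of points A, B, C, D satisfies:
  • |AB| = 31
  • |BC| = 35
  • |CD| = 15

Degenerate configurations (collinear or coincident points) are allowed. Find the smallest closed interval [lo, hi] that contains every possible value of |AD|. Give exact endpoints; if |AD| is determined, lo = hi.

|AB| ∈ {31}
|BC| ∈ {35}
|CD| ∈ {15}
|AC| ∈ [4, 66]
|BD| ∈ [20, 50]
|AD| ∈ [0, 81]

|AD| ∈ [0, 81]  (≈ [0.0000, 81.0000])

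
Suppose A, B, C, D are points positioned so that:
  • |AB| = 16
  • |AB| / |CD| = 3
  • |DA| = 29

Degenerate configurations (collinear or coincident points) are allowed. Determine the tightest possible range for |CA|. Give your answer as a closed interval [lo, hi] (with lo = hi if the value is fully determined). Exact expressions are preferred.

|AB| ∈ {16}
|AD| ∈ {29}
|CD| ∈ {16/3}
|BD| ∈ [13, 45]
|AC| ∈ [71/3, 103/3]
|BC| ∈ [23/3, 151/3]

|CA| ∈ [71/3, 103/3]  (≈ [23.6667, 34.3333])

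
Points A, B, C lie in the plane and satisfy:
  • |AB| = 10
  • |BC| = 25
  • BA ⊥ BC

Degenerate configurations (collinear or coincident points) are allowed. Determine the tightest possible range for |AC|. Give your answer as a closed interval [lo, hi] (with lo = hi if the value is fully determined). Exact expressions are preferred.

|AB| ∈ {10}
|BC| ∈ {25}
|AC| ∈ {5·√(29)}

|AC| = 5·√(29)  (≈ 26.9258)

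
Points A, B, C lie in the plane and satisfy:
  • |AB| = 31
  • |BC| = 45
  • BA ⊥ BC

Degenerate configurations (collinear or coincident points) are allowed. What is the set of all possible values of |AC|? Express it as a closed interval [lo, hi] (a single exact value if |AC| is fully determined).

|AC| = √(2986)  (≈ 54.6443)

|AB| ∈ {31}
|BC| ∈ {45}
|AC| ∈ {√(2986)}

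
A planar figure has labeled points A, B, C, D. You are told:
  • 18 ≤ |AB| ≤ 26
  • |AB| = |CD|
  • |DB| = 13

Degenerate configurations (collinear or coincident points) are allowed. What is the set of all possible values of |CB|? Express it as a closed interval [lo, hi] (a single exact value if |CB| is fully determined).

|CB| ∈ [5, 39]  (≈ [5.0000, 39.0000])

|AB| ∈ [18, 26]
|BD| ∈ {13}
|CD| ∈ [18, 26]
|AD| ∈ [5, 39]
|BC| ∈ [5, 39]
|AC| ∈ [0, 65]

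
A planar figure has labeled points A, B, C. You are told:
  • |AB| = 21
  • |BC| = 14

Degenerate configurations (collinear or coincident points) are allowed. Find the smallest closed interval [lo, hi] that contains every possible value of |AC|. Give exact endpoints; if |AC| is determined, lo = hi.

|AC| ∈ [7, 35]  (≈ [7.0000, 35.0000])

|AB| ∈ {21}
|BC| ∈ {14}
|AC| ∈ [7, 35]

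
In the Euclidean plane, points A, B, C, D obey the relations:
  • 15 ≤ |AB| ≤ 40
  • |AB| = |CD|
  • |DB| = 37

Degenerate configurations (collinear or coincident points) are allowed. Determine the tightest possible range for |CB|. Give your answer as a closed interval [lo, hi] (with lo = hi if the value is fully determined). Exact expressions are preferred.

|CB| ∈ [0, 77]  (≈ [0.0000, 77.0000])

|AB| ∈ [15, 40]
|BD| ∈ {37}
|CD| ∈ [15, 40]
|AD| ∈ [0, 77]
|BC| ∈ [0, 77]
|AC| ∈ [0, 117]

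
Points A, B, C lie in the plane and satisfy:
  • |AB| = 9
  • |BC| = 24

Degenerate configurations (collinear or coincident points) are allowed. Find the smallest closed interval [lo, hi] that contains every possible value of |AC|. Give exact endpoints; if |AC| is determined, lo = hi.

|AB| ∈ {9}
|BC| ∈ {24}
|AC| ∈ [15, 33]

|AC| ∈ [15, 33]  (≈ [15.0000, 33.0000])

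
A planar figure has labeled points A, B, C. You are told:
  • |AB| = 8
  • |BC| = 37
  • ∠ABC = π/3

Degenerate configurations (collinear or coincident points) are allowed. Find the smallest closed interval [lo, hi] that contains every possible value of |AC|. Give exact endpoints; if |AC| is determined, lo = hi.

|AC| = √(1137)  (≈ 33.7194)

|AB| ∈ {8}
|BC| ∈ {37}
|AC| ∈ {√(1137)}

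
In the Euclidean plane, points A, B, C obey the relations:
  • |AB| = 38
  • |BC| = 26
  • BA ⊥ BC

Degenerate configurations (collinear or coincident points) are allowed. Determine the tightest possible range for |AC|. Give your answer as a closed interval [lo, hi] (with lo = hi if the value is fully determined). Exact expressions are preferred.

|AC| = 2·√(530)  (≈ 46.0435)

|AB| ∈ {38}
|BC| ∈ {26}
|AC| ∈ {2·√(530)}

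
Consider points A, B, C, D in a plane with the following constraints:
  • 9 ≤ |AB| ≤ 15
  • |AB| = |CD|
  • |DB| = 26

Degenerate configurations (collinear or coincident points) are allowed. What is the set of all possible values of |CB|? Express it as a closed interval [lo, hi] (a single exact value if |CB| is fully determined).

|CB| ∈ [11, 41]  (≈ [11.0000, 41.0000])

|AB| ∈ [9, 15]
|BD| ∈ {26}
|CD| ∈ [9, 15]
|AD| ∈ [11, 41]
|BC| ∈ [11, 41]
|AC| ∈ [0, 56]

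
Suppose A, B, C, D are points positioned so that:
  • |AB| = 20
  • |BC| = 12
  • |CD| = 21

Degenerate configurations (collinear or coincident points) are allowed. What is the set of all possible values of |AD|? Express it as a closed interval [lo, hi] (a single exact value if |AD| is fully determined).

|AD| ∈ [0, 53]  (≈ [0.0000, 53.0000])

|AB| ∈ {20}
|BC| ∈ {12}
|CD| ∈ {21}
|AC| ∈ [8, 32]
|BD| ∈ [9, 33]
|AD| ∈ [0, 53]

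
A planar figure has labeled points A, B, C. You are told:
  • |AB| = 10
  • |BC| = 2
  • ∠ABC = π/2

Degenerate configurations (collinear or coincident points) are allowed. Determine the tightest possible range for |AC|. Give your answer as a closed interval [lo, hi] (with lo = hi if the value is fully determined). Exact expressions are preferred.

|AC| = 2·√(26)  (≈ 10.1980)

|AB| ∈ {10}
|BC| ∈ {2}
|AC| ∈ {2·√(26)}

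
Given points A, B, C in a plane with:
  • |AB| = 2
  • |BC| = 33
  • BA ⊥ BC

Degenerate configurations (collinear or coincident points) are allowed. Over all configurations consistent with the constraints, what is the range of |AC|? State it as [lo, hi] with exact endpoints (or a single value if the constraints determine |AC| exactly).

|AC| = √(1093)  (≈ 33.0606)

|AB| ∈ {2}
|BC| ∈ {33}
|AC| ∈ {√(1093)}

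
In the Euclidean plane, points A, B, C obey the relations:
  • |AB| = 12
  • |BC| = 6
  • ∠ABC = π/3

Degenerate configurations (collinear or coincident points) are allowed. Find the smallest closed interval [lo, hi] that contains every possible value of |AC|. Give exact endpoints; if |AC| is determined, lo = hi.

|AB| ∈ {12}
|BC| ∈ {6}
|AC| ∈ {6·√(3)}

|AC| = 6·√(3)  (≈ 10.3923)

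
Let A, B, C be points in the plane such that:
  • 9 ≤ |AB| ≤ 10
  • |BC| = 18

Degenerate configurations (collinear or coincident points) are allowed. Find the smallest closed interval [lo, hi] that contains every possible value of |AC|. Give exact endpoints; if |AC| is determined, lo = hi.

|AC| ∈ [8, 28]  (≈ [8.0000, 28.0000])

|AB| ∈ [9, 10]
|BC| ∈ {18}
|AC| ∈ [8, 28]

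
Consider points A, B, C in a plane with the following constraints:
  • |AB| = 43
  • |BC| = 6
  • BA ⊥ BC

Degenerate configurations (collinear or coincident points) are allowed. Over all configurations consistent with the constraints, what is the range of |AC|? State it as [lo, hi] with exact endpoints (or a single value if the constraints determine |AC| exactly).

|AC| = √(1885)  (≈ 43.4166)

|AB| ∈ {43}
|BC| ∈ {6}
|AC| ∈ {√(1885)}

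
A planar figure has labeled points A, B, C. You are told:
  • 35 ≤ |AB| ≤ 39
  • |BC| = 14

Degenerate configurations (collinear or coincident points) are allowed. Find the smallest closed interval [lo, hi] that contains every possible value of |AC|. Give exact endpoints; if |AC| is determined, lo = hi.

|AB| ∈ [35, 39]
|BC| ∈ {14}
|AC| ∈ [21, 53]

|AC| ∈ [21, 53]  (≈ [21.0000, 53.0000])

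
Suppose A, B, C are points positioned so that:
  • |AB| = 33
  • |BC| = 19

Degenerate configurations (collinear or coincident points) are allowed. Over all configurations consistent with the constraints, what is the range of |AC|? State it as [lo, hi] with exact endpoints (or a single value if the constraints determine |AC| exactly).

|AC| ∈ [14, 52]  (≈ [14.0000, 52.0000])

|AB| ∈ {33}
|BC| ∈ {19}
|AC| ∈ [14, 52]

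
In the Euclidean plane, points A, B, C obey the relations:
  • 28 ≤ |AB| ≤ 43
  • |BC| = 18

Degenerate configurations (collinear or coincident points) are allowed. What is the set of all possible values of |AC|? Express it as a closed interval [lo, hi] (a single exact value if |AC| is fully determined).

|AC| ∈ [10, 61]  (≈ [10.0000, 61.0000])

|AB| ∈ [28, 43]
|BC| ∈ {18}
|AC| ∈ [10, 61]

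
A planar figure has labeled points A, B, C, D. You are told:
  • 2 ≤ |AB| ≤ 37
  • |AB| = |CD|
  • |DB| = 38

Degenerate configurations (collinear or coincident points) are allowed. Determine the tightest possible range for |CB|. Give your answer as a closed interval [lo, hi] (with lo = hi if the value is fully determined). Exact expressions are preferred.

|AB| ∈ [2, 37]
|BD| ∈ {38}
|CD| ∈ [2, 37]
|AD| ∈ [1, 75]
|BC| ∈ [1, 75]
|AC| ∈ [0, 112]

|CB| ∈ [1, 75]  (≈ [1.0000, 75.0000])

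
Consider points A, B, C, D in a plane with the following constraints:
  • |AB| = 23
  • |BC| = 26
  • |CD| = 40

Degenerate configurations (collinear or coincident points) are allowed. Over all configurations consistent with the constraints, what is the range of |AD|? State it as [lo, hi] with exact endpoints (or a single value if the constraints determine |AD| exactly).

|AB| ∈ {23}
|BC| ∈ {26}
|CD| ∈ {40}
|AC| ∈ [3, 49]
|BD| ∈ [14, 66]
|AD| ∈ [0, 89]

|AD| ∈ [0, 89]  (≈ [0.0000, 89.0000])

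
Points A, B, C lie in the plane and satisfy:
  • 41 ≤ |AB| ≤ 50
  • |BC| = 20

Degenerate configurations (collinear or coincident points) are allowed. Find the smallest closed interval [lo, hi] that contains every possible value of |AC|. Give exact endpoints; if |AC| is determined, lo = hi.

|AB| ∈ [41, 50]
|BC| ∈ {20}
|AC| ∈ [21, 70]

|AC| ∈ [21, 70]  (≈ [21.0000, 70.0000])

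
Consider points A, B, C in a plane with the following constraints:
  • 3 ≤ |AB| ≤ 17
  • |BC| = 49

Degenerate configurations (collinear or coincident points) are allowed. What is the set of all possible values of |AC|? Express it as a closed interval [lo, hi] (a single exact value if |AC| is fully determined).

|AB| ∈ [3, 17]
|BC| ∈ {49}
|AC| ∈ [32, 66]

|AC| ∈ [32, 66]  (≈ [32.0000, 66.0000])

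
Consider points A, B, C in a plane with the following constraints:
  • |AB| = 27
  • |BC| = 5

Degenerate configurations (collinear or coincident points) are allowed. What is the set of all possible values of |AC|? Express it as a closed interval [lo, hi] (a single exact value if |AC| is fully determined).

|AB| ∈ {27}
|BC| ∈ {5}
|AC| ∈ [22, 32]

|AC| ∈ [22, 32]  (≈ [22.0000, 32.0000])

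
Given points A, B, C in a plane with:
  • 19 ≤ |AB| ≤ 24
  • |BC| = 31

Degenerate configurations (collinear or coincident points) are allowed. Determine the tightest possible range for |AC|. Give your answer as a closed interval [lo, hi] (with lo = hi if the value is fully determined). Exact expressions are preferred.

|AC| ∈ [7, 55]  (≈ [7.0000, 55.0000])

|AB| ∈ [19, 24]
|BC| ∈ {31}
|AC| ∈ [7, 55]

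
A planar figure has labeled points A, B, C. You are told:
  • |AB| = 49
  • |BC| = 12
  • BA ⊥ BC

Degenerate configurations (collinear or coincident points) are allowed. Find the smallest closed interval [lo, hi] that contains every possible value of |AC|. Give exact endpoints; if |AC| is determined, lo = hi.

|AC| = √(2545)  (≈ 50.4480)

|AB| ∈ {49}
|BC| ∈ {12}
|AC| ∈ {√(2545)}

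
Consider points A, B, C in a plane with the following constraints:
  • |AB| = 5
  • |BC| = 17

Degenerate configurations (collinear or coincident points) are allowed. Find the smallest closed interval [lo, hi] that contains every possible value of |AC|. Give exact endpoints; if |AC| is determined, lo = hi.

|AB| ∈ {5}
|BC| ∈ {17}
|AC| ∈ [12, 22]

|AC| ∈ [12, 22]  (≈ [12.0000, 22.0000])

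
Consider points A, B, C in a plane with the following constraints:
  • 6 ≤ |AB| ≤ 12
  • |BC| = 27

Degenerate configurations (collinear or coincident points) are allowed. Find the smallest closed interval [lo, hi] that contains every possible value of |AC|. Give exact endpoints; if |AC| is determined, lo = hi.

|AB| ∈ [6, 12]
|BC| ∈ {27}
|AC| ∈ [15, 39]

|AC| ∈ [15, 39]  (≈ [15.0000, 39.0000])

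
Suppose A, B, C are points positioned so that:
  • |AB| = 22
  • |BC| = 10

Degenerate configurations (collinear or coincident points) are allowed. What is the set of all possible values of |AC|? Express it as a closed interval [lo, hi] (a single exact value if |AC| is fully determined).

|AB| ∈ {22}
|BC| ∈ {10}
|AC| ∈ [12, 32]

|AC| ∈ [12, 32]  (≈ [12.0000, 32.0000])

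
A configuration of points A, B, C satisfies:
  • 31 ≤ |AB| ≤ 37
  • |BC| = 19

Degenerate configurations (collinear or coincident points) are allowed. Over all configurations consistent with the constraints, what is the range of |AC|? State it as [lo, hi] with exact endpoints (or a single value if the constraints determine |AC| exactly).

|AB| ∈ [31, 37]
|BC| ∈ {19}
|AC| ∈ [12, 56]

|AC| ∈ [12, 56]  (≈ [12.0000, 56.0000])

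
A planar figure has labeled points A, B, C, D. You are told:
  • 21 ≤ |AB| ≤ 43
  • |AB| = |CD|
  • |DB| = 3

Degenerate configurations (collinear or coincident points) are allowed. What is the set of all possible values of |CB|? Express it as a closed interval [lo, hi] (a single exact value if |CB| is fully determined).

|CB| ∈ [18, 46]  (≈ [18.0000, 46.0000])

|AB| ∈ [21, 43]
|BD| ∈ {3}
|CD| ∈ [21, 43]
|AD| ∈ [18, 46]
|BC| ∈ [18, 46]
|AC| ∈ [0, 89]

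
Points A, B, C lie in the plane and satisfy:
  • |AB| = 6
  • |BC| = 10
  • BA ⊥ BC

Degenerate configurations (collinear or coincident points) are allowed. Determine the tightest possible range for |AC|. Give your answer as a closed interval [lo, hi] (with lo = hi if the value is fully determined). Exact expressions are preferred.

|AB| ∈ {6}
|BC| ∈ {10}
|AC| ∈ {2·√(34)}

|AC| = 2·√(34)  (≈ 11.6619)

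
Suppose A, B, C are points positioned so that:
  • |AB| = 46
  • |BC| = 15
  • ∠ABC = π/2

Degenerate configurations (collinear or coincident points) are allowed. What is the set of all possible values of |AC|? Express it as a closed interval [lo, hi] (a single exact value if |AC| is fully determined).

|AC| = √(2341)  (≈ 48.3839)

|AB| ∈ {46}
|BC| ∈ {15}
|AC| ∈ {√(2341)}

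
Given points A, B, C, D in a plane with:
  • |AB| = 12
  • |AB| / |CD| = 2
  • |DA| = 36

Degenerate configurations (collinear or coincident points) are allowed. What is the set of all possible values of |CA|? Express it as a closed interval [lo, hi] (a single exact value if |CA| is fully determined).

|AB| ∈ {12}
|AD| ∈ {36}
|CD| ∈ {6}
|BD| ∈ [24, 48]
|AC| ∈ [30, 42]
|BC| ∈ [18, 54]

|CA| ∈ [30, 42]  (≈ [30.0000, 42.0000])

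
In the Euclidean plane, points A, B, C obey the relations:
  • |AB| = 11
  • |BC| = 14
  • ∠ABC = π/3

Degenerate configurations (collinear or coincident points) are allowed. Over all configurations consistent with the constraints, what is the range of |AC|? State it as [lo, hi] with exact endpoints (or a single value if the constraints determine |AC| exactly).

|AB| ∈ {11}
|BC| ∈ {14}
|AC| ∈ {√(163)}

|AC| = √(163)  (≈ 12.7671)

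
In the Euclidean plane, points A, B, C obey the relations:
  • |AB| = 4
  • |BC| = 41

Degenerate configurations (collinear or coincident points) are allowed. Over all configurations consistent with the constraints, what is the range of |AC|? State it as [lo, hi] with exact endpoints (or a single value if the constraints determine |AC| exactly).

|AB| ∈ {4}
|BC| ∈ {41}
|AC| ∈ [37, 45]

|AC| ∈ [37, 45]  (≈ [37.0000, 45.0000])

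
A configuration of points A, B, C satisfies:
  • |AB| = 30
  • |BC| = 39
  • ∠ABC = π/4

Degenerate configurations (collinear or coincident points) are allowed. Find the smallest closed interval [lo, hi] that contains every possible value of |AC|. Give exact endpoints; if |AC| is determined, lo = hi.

|AC| = 3·√(269 - 130·√(2))  (≈ 27.6834)

|AB| ∈ {30}
|BC| ∈ {39}
|AC| ∈ {3·√(269 - 130·√(2))}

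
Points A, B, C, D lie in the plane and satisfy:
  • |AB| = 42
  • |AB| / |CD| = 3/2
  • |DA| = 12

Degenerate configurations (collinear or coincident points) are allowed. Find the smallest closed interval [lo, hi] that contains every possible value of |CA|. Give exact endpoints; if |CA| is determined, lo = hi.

|CA| ∈ [16, 40]  (≈ [16.0000, 40.0000])

|AB| ∈ {42}
|AD| ∈ {12}
|CD| ∈ {28}
|BD| ∈ [30, 54]
|AC| ∈ [16, 40]
|BC| ∈ [2, 82]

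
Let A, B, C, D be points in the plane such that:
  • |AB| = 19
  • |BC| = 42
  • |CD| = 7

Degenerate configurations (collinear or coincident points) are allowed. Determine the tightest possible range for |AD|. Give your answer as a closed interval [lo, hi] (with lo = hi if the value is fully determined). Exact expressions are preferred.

|AD| ∈ [16, 68]  (≈ [16.0000, 68.0000])

|AB| ∈ {19}
|BC| ∈ {42}
|CD| ∈ {7}
|AC| ∈ [23, 61]
|BD| ∈ [35, 49]
|AD| ∈ [16, 68]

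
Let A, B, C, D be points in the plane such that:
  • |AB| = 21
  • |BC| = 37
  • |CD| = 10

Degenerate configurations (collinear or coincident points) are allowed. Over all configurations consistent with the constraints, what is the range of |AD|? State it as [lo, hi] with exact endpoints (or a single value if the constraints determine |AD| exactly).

|AD| ∈ [6, 68]  (≈ [6.0000, 68.0000])

|AB| ∈ {21}
|BC| ∈ {37}
|CD| ∈ {10}
|AC| ∈ [16, 58]
|BD| ∈ [27, 47]
|AD| ∈ [6, 68]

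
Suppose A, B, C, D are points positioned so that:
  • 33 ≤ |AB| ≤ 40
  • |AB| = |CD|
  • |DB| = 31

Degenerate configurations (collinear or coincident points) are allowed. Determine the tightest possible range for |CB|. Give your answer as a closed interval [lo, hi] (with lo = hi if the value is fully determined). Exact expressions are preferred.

|CB| ∈ [2, 71]  (≈ [2.0000, 71.0000])

|AB| ∈ [33, 40]
|BD| ∈ {31}
|CD| ∈ [33, 40]
|AD| ∈ [2, 71]
|BC| ∈ [2, 71]
|AC| ∈ [0, 111]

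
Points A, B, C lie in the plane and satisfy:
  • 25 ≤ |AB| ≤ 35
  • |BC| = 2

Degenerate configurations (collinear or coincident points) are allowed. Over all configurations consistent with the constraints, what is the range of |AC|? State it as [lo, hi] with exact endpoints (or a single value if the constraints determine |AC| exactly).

|AC| ∈ [23, 37]  (≈ [23.0000, 37.0000])

|AB| ∈ [25, 35]
|BC| ∈ {2}
|AC| ∈ [23, 37]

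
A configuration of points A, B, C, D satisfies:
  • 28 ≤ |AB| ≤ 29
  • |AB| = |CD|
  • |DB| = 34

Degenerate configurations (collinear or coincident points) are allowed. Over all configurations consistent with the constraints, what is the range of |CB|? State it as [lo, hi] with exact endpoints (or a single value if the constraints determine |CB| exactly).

|AB| ∈ [28, 29]
|BD| ∈ {34}
|CD| ∈ [28, 29]
|AD| ∈ [5, 63]
|BC| ∈ [5, 63]
|AC| ∈ [0, 92]

|CB| ∈ [5, 63]  (≈ [5.0000, 63.0000])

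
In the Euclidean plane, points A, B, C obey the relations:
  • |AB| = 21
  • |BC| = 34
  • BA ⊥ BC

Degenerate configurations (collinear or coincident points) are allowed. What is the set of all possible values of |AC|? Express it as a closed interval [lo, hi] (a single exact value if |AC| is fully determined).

|AC| = √(1597)  (≈ 39.9625)

|AB| ∈ {21}
|BC| ∈ {34}
|AC| ∈ {√(1597)}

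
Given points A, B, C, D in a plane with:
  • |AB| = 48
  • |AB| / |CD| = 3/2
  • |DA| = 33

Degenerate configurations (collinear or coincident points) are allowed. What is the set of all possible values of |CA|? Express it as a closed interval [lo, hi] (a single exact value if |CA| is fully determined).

|AB| ∈ {48}
|AD| ∈ {33}
|CD| ∈ {32}
|BD| ∈ [15, 81]
|AC| ∈ [1, 65]
|BC| ∈ [0, 113]

|CA| ∈ [1, 65]  (≈ [1.0000, 65.0000])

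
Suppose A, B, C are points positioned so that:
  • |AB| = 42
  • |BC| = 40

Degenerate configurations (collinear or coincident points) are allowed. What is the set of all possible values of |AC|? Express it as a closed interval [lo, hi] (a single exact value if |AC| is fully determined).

|AC| ∈ [2, 82]  (≈ [2.0000, 82.0000])

|AB| ∈ {42}
|BC| ∈ {40}
|AC| ∈ [2, 82]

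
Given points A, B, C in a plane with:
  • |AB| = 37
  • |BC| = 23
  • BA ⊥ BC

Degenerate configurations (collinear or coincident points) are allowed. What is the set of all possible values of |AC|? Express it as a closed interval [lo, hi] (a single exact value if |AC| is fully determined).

|AB| ∈ {37}
|BC| ∈ {23}
|AC| ∈ {√(1898)}

|AC| = √(1898)  (≈ 43.5660)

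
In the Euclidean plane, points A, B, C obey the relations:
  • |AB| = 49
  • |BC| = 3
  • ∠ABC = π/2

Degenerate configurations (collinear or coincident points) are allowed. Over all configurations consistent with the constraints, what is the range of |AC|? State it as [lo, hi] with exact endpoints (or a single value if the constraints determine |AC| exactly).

|AC| = √(2410)  (≈ 49.0918)

|AB| ∈ {49}
|BC| ∈ {3}
|AC| ∈ {√(2410)}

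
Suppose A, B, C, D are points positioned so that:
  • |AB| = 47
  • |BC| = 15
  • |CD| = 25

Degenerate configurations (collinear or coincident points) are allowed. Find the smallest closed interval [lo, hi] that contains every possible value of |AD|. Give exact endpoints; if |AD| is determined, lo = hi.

|AD| ∈ [7, 87]  (≈ [7.0000, 87.0000])

|AB| ∈ {47}
|BC| ∈ {15}
|CD| ∈ {25}
|AC| ∈ [32, 62]
|BD| ∈ [10, 40]
|AD| ∈ [7, 87]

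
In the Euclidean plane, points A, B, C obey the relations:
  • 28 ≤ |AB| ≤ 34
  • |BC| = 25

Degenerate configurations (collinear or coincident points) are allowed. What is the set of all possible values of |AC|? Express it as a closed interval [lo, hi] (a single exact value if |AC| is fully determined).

|AB| ∈ [28, 34]
|BC| ∈ {25}
|AC| ∈ [3, 59]

|AC| ∈ [3, 59]  (≈ [3.0000, 59.0000])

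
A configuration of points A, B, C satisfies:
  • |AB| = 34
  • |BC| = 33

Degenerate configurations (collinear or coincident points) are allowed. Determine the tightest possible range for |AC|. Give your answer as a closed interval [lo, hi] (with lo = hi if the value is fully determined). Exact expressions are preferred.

|AB| ∈ {34}
|BC| ∈ {33}
|AC| ∈ [1, 67]

|AC| ∈ [1, 67]  (≈ [1.0000, 67.0000])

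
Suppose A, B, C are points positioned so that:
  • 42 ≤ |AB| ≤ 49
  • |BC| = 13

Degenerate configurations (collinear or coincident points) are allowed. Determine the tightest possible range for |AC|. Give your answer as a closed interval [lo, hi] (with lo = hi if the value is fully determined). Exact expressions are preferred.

|AB| ∈ [42, 49]
|BC| ∈ {13}
|AC| ∈ [29, 62]

|AC| ∈ [29, 62]  (≈ [29.0000, 62.0000])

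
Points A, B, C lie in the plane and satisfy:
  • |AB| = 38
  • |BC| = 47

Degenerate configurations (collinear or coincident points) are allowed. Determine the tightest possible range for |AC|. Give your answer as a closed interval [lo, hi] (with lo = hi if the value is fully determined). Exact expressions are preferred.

|AC| ∈ [9, 85]  (≈ [9.0000, 85.0000])

|AB| ∈ {38}
|BC| ∈ {47}
|AC| ∈ [9, 85]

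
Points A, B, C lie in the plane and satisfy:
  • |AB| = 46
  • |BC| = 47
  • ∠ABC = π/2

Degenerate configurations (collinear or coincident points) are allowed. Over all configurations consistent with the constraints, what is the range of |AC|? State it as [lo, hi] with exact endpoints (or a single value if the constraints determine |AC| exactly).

|AB| ∈ {46}
|BC| ∈ {47}
|AC| ∈ {5·√(173)}

|AC| = 5·√(173)  (≈ 65.7647)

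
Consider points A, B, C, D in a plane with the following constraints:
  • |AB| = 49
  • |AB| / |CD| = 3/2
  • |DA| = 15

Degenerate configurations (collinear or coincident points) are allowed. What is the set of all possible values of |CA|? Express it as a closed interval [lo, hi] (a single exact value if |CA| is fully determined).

|AB| ∈ {49}
|AD| ∈ {15}
|CD| ∈ {98/3}
|BD| ∈ [34, 64]
|AC| ∈ [53/3, 143/3]
|BC| ∈ [4/3, 290/3]

|CA| ∈ [53/3, 143/3]  (≈ [17.6667, 47.6667])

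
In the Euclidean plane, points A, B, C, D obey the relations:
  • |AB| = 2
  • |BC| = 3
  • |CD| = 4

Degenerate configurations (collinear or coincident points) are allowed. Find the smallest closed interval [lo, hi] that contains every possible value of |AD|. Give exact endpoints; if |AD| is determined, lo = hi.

|AD| ∈ [0, 9]  (≈ [0.0000, 9.0000])

|AB| ∈ {2}
|BC| ∈ {3}
|CD| ∈ {4}
|AC| ∈ [1, 5]
|BD| ∈ [1, 7]
|AD| ∈ [0, 9]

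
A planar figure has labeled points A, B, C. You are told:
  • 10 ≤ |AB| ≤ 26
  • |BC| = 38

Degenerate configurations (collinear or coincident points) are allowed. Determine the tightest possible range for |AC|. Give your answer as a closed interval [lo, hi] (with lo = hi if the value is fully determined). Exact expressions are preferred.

|AB| ∈ [10, 26]
|BC| ∈ {38}
|AC| ∈ [12, 64]

|AC| ∈ [12, 64]  (≈ [12.0000, 64.0000])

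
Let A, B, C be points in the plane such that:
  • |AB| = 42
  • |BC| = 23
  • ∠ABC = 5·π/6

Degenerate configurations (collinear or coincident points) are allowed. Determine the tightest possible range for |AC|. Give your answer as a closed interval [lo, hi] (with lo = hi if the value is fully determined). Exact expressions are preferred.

|AB| ∈ {42}
|BC| ∈ {23}
|AC| ∈ {√(966·√(3) + 2293)}

|AC| = √(966·√(3) + 2293)  (≈ 62.9775)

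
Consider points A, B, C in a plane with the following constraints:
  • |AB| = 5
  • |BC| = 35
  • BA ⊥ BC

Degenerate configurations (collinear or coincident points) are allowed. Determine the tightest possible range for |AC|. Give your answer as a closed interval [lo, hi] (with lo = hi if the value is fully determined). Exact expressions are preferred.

|AB| ∈ {5}
|BC| ∈ {35}
|AC| ∈ {25·√(2)}

|AC| = 25·√(2)  (≈ 35.3553)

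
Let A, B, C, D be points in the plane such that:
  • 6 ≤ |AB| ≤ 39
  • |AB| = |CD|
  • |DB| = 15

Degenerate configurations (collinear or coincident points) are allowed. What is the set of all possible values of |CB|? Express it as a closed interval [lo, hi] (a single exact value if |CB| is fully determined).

|CB| ∈ [0, 54]  (≈ [0.0000, 54.0000])

|AB| ∈ [6, 39]
|BD| ∈ {15}
|CD| ∈ [6, 39]
|AD| ∈ [0, 54]
|BC| ∈ [0, 54]
|AC| ∈ [0, 93]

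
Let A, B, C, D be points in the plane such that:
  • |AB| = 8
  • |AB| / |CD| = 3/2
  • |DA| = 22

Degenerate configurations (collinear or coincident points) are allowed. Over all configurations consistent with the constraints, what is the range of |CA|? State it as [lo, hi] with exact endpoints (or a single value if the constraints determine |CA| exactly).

|CA| ∈ [50/3, 82/3]  (≈ [16.6667, 27.3333])

|AB| ∈ {8}
|AD| ∈ {22}
|CD| ∈ {16/3}
|BD| ∈ [14, 30]
|AC| ∈ [50/3, 82/3]
|BC| ∈ [26/3, 106/3]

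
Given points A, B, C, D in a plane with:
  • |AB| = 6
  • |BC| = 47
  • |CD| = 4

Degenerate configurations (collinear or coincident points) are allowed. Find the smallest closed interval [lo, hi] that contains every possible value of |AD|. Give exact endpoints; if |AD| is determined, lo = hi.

|AD| ∈ [37, 57]  (≈ [37.0000, 57.0000])

|AB| ∈ {6}
|BC| ∈ {47}
|CD| ∈ {4}
|AC| ∈ [41, 53]
|BD| ∈ [43, 51]
|AD| ∈ [37, 57]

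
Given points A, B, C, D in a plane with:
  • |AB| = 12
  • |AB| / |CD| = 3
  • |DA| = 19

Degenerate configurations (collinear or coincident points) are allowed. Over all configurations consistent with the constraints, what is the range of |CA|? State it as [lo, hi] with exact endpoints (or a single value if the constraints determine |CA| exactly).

|CA| ∈ [15, 23]  (≈ [15.0000, 23.0000])

|AB| ∈ {12}
|AD| ∈ {19}
|CD| ∈ {4}
|BD| ∈ [7, 31]
|AC| ∈ [15, 23]
|BC| ∈ [3, 35]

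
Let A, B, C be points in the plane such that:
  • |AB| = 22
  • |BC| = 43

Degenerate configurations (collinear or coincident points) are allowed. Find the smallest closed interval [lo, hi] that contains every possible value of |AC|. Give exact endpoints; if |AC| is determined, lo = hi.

|AB| ∈ {22}
|BC| ∈ {43}
|AC| ∈ [21, 65]

|AC| ∈ [21, 65]  (≈ [21.0000, 65.0000])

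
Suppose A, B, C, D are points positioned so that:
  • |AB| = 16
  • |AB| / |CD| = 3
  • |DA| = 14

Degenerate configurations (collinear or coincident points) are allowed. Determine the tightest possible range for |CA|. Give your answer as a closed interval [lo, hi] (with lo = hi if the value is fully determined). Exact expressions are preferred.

|AB| ∈ {16}
|AD| ∈ {14}
|CD| ∈ {16/3}
|BD| ∈ [2, 30]
|AC| ∈ [26/3, 58/3]
|BC| ∈ [0, 106/3]

|CA| ∈ [26/3, 58/3]  (≈ [8.6667, 19.3333])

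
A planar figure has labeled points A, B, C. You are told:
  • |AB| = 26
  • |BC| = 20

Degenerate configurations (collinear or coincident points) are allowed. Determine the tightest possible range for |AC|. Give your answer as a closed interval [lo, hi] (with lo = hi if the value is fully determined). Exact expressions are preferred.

|AB| ∈ {26}
|BC| ∈ {20}
|AC| ∈ [6, 46]

|AC| ∈ [6, 46]  (≈ [6.0000, 46.0000])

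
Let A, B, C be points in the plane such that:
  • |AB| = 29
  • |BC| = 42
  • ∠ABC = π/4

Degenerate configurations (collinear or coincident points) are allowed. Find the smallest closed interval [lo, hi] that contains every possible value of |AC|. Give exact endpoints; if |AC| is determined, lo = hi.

|AB| ∈ {29}
|BC| ∈ {42}
|AC| ∈ {√(2605 - 1218·√(2))}

|AC| = √(2605 - 1218·√(2))  (≈ 29.7067)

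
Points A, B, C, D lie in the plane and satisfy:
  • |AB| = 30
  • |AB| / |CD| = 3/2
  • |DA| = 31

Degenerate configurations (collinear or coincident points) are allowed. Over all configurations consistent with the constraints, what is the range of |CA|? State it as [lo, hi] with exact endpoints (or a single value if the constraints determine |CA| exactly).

|AB| ∈ {30}
|AD| ∈ {31}
|CD| ∈ {20}
|BD| ∈ [1, 61]
|AC| ∈ [11, 51]
|BC| ∈ [0, 81]

|CA| ∈ [11, 51]  (≈ [11.0000, 51.0000])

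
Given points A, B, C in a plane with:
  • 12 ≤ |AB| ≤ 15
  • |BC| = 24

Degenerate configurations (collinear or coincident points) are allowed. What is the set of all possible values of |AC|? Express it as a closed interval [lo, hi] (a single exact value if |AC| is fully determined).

|AC| ∈ [9, 39]  (≈ [9.0000, 39.0000])

|AB| ∈ [12, 15]
|BC| ∈ {24}
|AC| ∈ [9, 39]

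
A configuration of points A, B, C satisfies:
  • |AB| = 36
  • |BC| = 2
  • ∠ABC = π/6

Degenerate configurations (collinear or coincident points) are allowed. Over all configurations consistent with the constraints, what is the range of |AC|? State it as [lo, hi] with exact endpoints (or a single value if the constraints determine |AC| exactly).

|AC| = 2·√(325 - 18·√(3))  (≈ 34.2825)

|AB| ∈ {36}
|BC| ∈ {2}
|AC| ∈ {2·√(325 - 18·√(3))}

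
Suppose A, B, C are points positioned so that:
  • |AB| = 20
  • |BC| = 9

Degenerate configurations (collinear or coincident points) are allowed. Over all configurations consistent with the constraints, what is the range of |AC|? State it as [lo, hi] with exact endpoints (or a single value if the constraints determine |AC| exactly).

|AB| ∈ {20}
|BC| ∈ {9}
|AC| ∈ [11, 29]

|AC| ∈ [11, 29]  (≈ [11.0000, 29.0000])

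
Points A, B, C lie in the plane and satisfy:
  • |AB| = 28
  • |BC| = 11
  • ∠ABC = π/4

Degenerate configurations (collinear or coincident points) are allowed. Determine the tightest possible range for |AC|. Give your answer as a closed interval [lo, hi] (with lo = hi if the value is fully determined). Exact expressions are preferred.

|AC| = √(905 - 308·√(2))  (≈ 21.6662)

|AB| ∈ {28}
|BC| ∈ {11}
|AC| ∈ {√(905 - 308·√(2))}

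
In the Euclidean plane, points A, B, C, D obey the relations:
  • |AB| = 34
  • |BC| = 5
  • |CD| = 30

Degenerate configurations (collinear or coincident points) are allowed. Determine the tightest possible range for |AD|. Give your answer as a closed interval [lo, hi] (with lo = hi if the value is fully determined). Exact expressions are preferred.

|AB| ∈ {34}
|BC| ∈ {5}
|CD| ∈ {30}
|AC| ∈ [29, 39]
|BD| ∈ [25, 35]
|AD| ∈ [0, 69]

|AD| ∈ [0, 69]  (≈ [0.0000, 69.0000])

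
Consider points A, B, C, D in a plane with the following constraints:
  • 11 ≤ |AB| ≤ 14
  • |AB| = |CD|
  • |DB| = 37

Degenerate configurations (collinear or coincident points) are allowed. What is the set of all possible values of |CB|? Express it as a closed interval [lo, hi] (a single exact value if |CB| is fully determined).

|AB| ∈ [11, 14]
|BD| ∈ {37}
|CD| ∈ [11, 14]
|AD| ∈ [23, 51]
|BC| ∈ [23, 51]
|AC| ∈ [9, 65]

|CB| ∈ [23, 51]  (≈ [23.0000, 51.0000])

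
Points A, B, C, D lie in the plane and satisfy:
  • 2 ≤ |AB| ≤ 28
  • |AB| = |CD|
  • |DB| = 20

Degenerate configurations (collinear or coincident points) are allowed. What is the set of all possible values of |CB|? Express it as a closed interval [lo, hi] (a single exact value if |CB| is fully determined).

|AB| ∈ [2, 28]
|BD| ∈ {20}
|CD| ∈ [2, 28]
|AD| ∈ [0, 48]
|BC| ∈ [0, 48]
|AC| ∈ [0, 76]

|CB| ∈ [0, 48]  (≈ [0.0000, 48.0000])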